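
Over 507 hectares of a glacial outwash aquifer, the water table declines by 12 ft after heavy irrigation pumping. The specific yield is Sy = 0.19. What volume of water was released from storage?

ΔV ≈ 3.52 × 10^6 m³

A = 507 hectares = 5.07 × 10^6 m²
Δh = 12 ft = 3.658 m
ΔV = Sy × A × Δh = 0.19 × 5.07 × 10^6 m² × 3.658 m = 3.523 × 10^6 m³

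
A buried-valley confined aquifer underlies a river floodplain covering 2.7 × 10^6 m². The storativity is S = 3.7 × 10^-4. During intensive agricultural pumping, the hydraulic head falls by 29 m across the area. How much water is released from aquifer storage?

ΔV ≈ 29000 m³

ΔV = S × A × Δh = 3.7 × 10^-4 × 2.7 × 10^6 m² × 29 m = 28970 m³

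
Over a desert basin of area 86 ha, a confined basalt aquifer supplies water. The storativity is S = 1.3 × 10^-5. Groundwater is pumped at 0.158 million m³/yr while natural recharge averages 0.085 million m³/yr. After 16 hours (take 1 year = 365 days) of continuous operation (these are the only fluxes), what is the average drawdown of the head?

Δh ≈ 11.9 m

A = 86 ha = 8.6 × 10^5 m²
Net abstraction = 0.158 − 0.085 = 0.073 million m³/yr
Q_net = 0.073 million m³/yr = 200 m³/d
t = 16 hours = 0.6667 d
ΔV = Q × t = 200 m³/d × 0.6667 d = 133.3 m³
Δh = ΔV / (S × A) = 133.3 / (1.3 × 10^-5 × 8.6 × 10^5) = 11.93 m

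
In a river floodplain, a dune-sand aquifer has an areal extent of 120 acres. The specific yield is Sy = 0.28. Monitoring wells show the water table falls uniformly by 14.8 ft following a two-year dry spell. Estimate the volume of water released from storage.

ΔV ≈ 6.13 × 10^5 m³

A = 120 acres = 4.856 × 10^5 m²
Δh = 14.8 ft = 4.511 m
ΔV = Sy × A × Δh = 0.28 × 4.856 × 10^5 m² × 4.511 m = 6.134 × 10^5 m³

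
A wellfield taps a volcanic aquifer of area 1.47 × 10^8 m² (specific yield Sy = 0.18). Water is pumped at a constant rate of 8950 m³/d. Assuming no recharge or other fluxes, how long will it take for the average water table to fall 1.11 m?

t ≈ 3280 days

ΔV = Sy × A × Δh = 0.18 × 1.47 × 10^8 × 1.11 = 2.937 × 10^7 m³
t = ΔV / Q = 2.937 × 10^7 m³ / 8950 m³/d = 3282 d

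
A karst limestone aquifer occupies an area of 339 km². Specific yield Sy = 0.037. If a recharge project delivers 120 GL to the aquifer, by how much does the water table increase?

A = 339 km² = 3.39 × 10^8 m²
ΔV = 120 GL = 1.2 × 10^8 m³
Δh = ΔV / (Sy × A) = 1.2 × 10^8 m³ / (0.037 × 3.39 × 10^8 m²) = 9.567 m

Δh ≈ 9.57 m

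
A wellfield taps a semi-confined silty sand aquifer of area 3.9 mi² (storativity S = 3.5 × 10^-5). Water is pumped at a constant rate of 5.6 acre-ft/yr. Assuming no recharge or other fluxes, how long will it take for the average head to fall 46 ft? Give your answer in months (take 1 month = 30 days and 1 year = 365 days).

A = 3.9 mi² = 1.01 × 10^7 m²
Δh = 46 ft = 14.02 m
ΔV = S × A × Δh = 3.5 × 10^-5 × 1.01 × 10^7 × 14.02 = 4957 m³
Q = 5.6 acre-ft/yr = 18.92 m³/d
t = ΔV / Q = 4957 m³ / 18.92 m³/d = 261.9 d
t = 261.9 d ≈ 8.731 months

t ≈ 8.73 months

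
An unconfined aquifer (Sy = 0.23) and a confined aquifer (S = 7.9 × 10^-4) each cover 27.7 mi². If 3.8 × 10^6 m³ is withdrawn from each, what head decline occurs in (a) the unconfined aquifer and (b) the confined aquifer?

Δh_u ≈ 0.23 m; Δh_c ≈ 67 m

A = 27.7 mi² = 7.174 × 10^7 m²
Unconfined: Δh_u = ΔV/(Sy·A) = 3.8 × 10^6/(0.23 × 7.174 × 10^7) = 0.2303 m
Confined: Δh_c = ΔV/(S·A) = 3.8 × 10^6/(7.9 × 10^-4 × 7.174 × 10^7) = 67.05 m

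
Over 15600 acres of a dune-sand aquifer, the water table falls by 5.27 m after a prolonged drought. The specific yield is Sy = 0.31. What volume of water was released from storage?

A = 15600 acres = 6.313 × 10^7 m²
ΔV = Sy × A × Δh = 0.31 × 6.313 × 10^7 m² × 5.27 m = 1.031 × 10^8 m³

ΔV ≈ 1.03 × 10^8 m³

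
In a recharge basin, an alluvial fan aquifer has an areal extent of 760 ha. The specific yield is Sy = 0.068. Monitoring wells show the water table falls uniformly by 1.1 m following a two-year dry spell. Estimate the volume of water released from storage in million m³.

A = 760 ha = 7.6 × 10^6 m²
ΔV = Sy × A × Δh = 0.068 × 7.6 × 10^6 m² × 1.1 m = 5.685 × 10^5 m³
ΔV = 5.685 × 10^5 m³ = 0.5685 million m³

ΔV ≈ 0.568 million m³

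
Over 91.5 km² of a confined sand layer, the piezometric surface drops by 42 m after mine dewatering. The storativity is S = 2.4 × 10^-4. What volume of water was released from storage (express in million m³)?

ΔV ≈ 0.922 million m³

A = 91.5 km² = 9.15 × 10^7 m²
ΔV = S × A × Δh = 2.4 × 10^-4 × 9.15 × 10^7 m² × 42 m = 9.223 × 10^5 m³
ΔV = 9.223 × 10^5 m³ = 0.9223 million m³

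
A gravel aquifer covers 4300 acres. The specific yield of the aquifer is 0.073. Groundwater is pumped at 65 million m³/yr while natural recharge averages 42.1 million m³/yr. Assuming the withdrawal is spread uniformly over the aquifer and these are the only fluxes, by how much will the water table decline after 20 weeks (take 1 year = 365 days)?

Δh ≈ 6.91 m

A = 4300 acres = 1.74 × 10^7 m²
Net abstraction = 65 − 42.1 = 22.9 million m³/yr
Q_net = 22.9 million m³/yr = 62740 m³/d
t = 20 weeks = 140 d
ΔV = Q × t = 62740 m³/d × 140 d = 8.784 × 10^6 m³
Δh = ΔV / (Sy × A) = 8.784 × 10^6 / (0.073 × 1.74 × 10^7) = 6.915 m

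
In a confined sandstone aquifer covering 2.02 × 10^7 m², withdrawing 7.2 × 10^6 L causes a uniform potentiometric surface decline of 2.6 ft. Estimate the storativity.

S ≈ 4.5 × 10^-4

Δh = 2.6 ft = 0.7925 m
ΔV = 7.2 × 10^6 L = 7200 m³
S = ΔV / (A × Δh) = 7200 m³ / (2.02 × 10^7 m² × 0.7925 m) = 4.498 × 10^-4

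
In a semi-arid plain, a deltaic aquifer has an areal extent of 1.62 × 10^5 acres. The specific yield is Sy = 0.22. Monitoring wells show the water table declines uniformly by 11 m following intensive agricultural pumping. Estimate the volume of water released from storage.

A = 1.62 × 10^5 acres = 6.556 × 10^8 m²
ΔV = Sy × A × Δh = 0.22 × 6.556 × 10^8 m² × 11 m = 1.587 × 10^9 m³

ΔV ≈ 1.59 × 10^9 m³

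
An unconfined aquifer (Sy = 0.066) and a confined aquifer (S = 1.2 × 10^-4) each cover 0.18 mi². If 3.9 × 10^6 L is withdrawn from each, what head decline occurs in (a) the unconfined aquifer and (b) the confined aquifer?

Δh_u ≈ 0.127 m; Δh_c ≈ 69.7 m

A = 0.18 mi² = 4.662 × 10^5 m²
ΔV = 3.9 × 10^6 L = 3900 m³
Unconfined: Δh_u = ΔV/(Sy·A) = 3900/(0.066 × 4.662 × 10^5) = 0.1268 m
Confined: Δh_c = ΔV/(S·A) = 3900/(1.2 × 10^-4 × 4.662 × 10^5) = 69.71 m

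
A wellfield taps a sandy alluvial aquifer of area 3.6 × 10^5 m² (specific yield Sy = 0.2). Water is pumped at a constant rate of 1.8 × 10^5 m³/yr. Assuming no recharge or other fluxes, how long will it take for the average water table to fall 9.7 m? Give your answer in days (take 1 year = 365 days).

t ≈ 1420 days

ΔV = Sy × A × Δh = 0.2 × 3.6 × 10^5 × 9.7 = 6.984 × 10^5 m³
Q = 1.8 × 10^5 m³/yr = 493.2 m³/d
t = ΔV / Q = 6.984 × 10^5 m³ / 493.2 m³/d = 1416 d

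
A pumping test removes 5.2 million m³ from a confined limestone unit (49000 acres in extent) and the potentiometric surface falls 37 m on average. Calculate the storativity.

A = 49000 acres = 1.983 × 10^8 m²
ΔV = 5.2 million m³ = 5.2 × 10^6 m³
S = ΔV / (A × Δh) = 5.2 × 10^6 m³ / (1.983 × 10^8 m² × 37 m) = 7.087 × 10^-4

S ≈ 7.1 × 10^-4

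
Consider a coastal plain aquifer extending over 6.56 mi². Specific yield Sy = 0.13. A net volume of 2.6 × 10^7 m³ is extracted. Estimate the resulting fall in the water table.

Δh ≈ 11.8 m

A = 6.56 mi² = 1.699 × 10^7 m²
Δh = ΔV / (Sy × A) = 2.6 × 10^7 m³ / (0.13 × 1.699 × 10^7 m²) = 11.77 m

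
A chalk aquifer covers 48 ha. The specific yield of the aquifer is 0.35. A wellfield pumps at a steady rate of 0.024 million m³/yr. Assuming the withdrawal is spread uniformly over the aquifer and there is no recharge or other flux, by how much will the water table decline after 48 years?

A = 48 ha = 4.8 × 10^5 m²
Q = 0.024 million m³/yr = 65.75 m³/d
t = 48 years = 17520 d
ΔV = Q × t = 65.75 m³/d × 17520 d = 1.152 × 10^6 m³
Δh = ΔV / (Sy × A) = 1.152 × 10^6 / (0.35 × 4.8 × 10^5) = 6.857 m

Δh ≈ 6.86 m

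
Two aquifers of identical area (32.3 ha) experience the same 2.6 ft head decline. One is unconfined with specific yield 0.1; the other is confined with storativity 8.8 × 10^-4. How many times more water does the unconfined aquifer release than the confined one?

ΔV_u / ΔV_c ≈ 114

A = 32.3 ha = 3.23 × 10^5 m²
Δh = 2.6 ft = 0.7925 m
Unconfined: ΔV_u = Sy × A × Δh = 0.1 × 3.23 × 10^5 × 0.7925 = 25600 m³
Confined: ΔV_c = S × A × Δh = 8.8 × 10^-4 × 3.23 × 10^5 × 0.7925 = 225.3 m³
Ratio = ΔV_u / ΔV_c = Sy / S = 0.1 / 8.8 × 10^-4 = 113.6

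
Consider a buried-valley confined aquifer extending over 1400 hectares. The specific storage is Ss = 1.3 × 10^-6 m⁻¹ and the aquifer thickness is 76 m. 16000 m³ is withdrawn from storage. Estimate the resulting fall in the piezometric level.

Δh ≈ 11.6 m

S = Ss × b = 1.3 × 10^-6 m⁻¹ × 76 m = 9.88 × 10^-5
A = 1400 hectares = 1.4 × 10^7 m²
Δh = ΔV / (S × A) = 16000 m³ / (9.88 × 10^-5 × 1.4 × 10^7 m²) = 11.57 m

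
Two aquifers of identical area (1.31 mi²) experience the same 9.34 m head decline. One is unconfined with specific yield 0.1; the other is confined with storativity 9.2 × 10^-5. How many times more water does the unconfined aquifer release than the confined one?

A = 1.31 mi² = 3.393 × 10^6 m²
Unconfined: ΔV_u = Sy × A × Δh = 0.1 × 3.393 × 10^6 × 9.34 = 3.169 × 10^6 m³
Confined: ΔV_c = S × A × Δh = 9.2 × 10^-5 × 3.393 × 10^6 × 9.34 = 2915 m³
Ratio = ΔV_u / ΔV_c = Sy / S = 0.1 / 9.2 × 10^-5 = 1087

ΔV_u / ΔV_c ≈ 1090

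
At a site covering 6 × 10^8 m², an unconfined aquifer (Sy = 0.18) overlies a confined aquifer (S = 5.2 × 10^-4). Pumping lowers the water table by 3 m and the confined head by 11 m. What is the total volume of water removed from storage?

ΔV ≈ 3.27 × 10^8 m³

Unconfined: ΔV_u = Sy × A × Δh_u = 0.18 × 6 × 10^8 × 3 = 3.24 × 10^8 m³
Confined: ΔV_c = S × A × Δh_c = 5.2 × 10^-4 × 6 × 10^8 × 11 = 3.432 × 10^6 m³
Total ΔV = 3.24 × 10^8 + 3.432 × 10^6 = 3.274 × 10^8 m³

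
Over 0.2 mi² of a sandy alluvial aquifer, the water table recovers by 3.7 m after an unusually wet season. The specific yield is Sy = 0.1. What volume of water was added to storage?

ΔV ≈ 1.92 × 10^5 m³

A = 0.2 mi² = 5.18 × 10^5 m²
ΔV = Sy × A × Δh = 0.1 × 5.18 × 10^5 m² × 3.7 m = 1.917 × 10^5 m³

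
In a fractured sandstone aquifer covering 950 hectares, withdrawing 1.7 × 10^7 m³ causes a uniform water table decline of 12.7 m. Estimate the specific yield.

A = 950 hectares = 9.5 × 10^6 m²
Sy = ΔV / (A × Δh) = 1.7 × 10^7 m³ / (9.5 × 10^6 m² × 12.7 m) = 0.1409

Sy ≈ 0.14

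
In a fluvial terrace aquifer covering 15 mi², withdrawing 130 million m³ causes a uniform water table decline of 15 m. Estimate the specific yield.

A = 15 mi² = 3.885 × 10^7 m²
ΔV = 130 million m³ = 1.3 × 10^8 m³
Sy = ΔV / (A × Δh) = 1.3 × 10^8 m³ / (3.885 × 10^7 m² × 15 m) = 0.2231

Sy ≈ 0.22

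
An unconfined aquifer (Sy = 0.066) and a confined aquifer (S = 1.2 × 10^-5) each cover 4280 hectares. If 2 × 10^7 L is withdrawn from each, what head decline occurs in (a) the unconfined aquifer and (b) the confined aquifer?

Δh_u ≈ 0.00708 m; Δh_c ≈ 38.9 m

A = 4280 hectares = 4.28 × 10^7 m²
ΔV = 2 × 10^7 L = 20000 m³
Unconfined: Δh_u = ΔV/(Sy·A) = 20000/(0.066 × 4.28 × 10^7) = 0.00708 m
Confined: Δh_c = ΔV/(S·A) = 20000/(1.2 × 10^-5 × 4.28 × 10^7) = 38.94 m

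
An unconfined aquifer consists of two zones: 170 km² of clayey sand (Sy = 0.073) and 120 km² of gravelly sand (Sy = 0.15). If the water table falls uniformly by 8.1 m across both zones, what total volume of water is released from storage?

ΔV ≈ 2.46 × 10^8 m³

A₁ = 170 km² = 1.7 × 10^8 m²; A₂ = 120 km² = 1.2 × 10^8 m²
ΔV₁ = 0.073 × 1.7 × 10^8 × 8.1 = 1.005 × 10^8 m³
ΔV₂ = 0.15 × 1.2 × 10^8 × 8.1 = 1.458 × 10^8 m³
ΔV = ΔV₁ + ΔV₂ = 2.463 × 10^8 m³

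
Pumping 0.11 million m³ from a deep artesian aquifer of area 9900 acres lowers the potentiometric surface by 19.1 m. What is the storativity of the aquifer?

A = 9900 acres = 4.006 × 10^7 m²
ΔV = 0.11 million m³ = 1.1 × 10^5 m³
S = ΔV / (A × Δh) = 1.1 × 10^5 m³ / (4.006 × 10^7 m² × 19.1 m) = 1.437 × 10^-4

S ≈ 1.4 × 10^-4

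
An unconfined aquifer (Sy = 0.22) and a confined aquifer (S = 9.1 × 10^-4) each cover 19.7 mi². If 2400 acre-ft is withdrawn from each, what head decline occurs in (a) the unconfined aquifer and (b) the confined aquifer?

A = 19.7 mi² = 5.102 × 10^7 m²
ΔV = 2400 acre-ft = 2.96 × 10^6 m³
Unconfined: Δh_u = ΔV/(Sy·A) = 2.96 × 10^6/(0.22 × 5.102 × 10^7) = 0.2637 m
Confined: Δh_c = ΔV/(S·A) = 2.96 × 10^6/(9.1 × 10^-4 × 5.102 × 10^7) = 63.76 m

Δh_u ≈ 0.264 m; Δh_c ≈ 63.8 m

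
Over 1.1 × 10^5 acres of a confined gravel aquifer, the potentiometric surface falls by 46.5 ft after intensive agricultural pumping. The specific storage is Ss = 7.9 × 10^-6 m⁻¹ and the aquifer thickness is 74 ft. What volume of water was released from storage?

ΔV ≈ 1.12 × 10^6 m³

b = 74 ft = 22.56 m
S = Ss × b = 7.9 × 10^-6 m⁻¹ × 22.56 m = 1.782 × 10^-4
A = 1.1 × 10^5 acres = 4.452 × 10^8 m²
Δh = 46.5 ft = 14.17 m
ΔV = S × A × Δh = 1.782 × 10^-4 × 4.452 × 10^8 m² × 14.17 m = 1.124 × 10^6 m³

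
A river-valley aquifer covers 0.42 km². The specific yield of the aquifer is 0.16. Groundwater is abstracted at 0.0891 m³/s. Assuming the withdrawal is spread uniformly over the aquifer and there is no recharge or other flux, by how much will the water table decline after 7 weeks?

A = 0.42 km² = 4.2 × 10^5 m²
Q = 0.0891 m³/s = 7698 m³/d
t = 7 weeks = 49 d
ΔV = Q × t = 7698 m³/d × 49 d = 3.772 × 10^5 m³
Δh = ΔV / (Sy × A) = 3.772 × 10^5 / (0.16 × 4.2 × 10^5) = 5.613 m

Δh ≈ 5.61 m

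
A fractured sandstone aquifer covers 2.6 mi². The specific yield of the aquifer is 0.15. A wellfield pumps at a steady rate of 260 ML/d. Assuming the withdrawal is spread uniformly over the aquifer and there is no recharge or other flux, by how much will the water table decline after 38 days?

Δh ≈ 9.78 m

A = 2.6 mi² = 6.734 × 10^6 m²
Q = 260 ML/d = 2.6 × 10^5 m³/d
ΔV = Q × t = 2.6 × 10^5 m³/d × 38 d = 9.88 × 10^6 m³
Δh = ΔV / (Sy × A) = 9.88 × 10^6 / (0.15 × 6.734 × 10^6) = 9.781 m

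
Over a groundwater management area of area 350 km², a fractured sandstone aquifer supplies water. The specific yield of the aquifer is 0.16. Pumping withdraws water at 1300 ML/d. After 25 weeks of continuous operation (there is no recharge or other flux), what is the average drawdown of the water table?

A = 350 km² = 3.5 × 10^8 m²
Q = 1300 ML/d = 1.3 × 10^6 m³/d
t = 25 weeks = 175 d
ΔV = Q × t = 1.3 × 10^6 m³/d × 175 d = 2.275 × 10^8 m³
Δh = ΔV / (Sy × A) = 2.275 × 10^8 / (0.16 × 3.5 × 10^8) = 4.062 m

Δh ≈ 4.06 m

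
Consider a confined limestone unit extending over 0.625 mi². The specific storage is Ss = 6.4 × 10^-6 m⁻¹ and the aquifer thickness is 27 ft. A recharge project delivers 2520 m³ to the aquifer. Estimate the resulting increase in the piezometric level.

b = 27 ft = 8.23 m
S = Ss × b = 6.4 × 10^-6 m⁻¹ × 8.23 m = 5.267 × 10^-5
A = 0.625 mi² = 1.619 × 10^6 m²
Δh = ΔV / (S × A) = 2520 m³ / (5.267 × 10^-5 × 1.619 × 10^6 m²) = 29.56 m

Δh ≈ 29.6 m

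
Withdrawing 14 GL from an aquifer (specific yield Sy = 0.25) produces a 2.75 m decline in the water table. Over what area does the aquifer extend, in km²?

ΔV = 14 GL = 1.4 × 10^7 m³
A = ΔV / (Sy × Δh) = 1.4 × 10^7 / (0.25 × 2.75) = 2.036 × 10^7 m²
A = 2.036 × 10^7 m² = 20.36 km²

A ≈ 20.4 km²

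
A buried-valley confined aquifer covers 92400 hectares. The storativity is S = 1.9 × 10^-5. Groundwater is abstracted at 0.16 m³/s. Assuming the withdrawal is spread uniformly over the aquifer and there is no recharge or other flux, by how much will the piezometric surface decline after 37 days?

A = 92400 hectares = 9.24 × 10^8 m²
Q = 0.16 m³/s = 13820 m³/d
ΔV = Q × t = 13820 m³/d × 37 d = 5.115 × 10^5 m³
Δh = ΔV / (S × A) = 5.115 × 10^5 / (1.9 × 10^-5 × 9.24 × 10^8) = 29.13 m

Δh ≈ 29.1 m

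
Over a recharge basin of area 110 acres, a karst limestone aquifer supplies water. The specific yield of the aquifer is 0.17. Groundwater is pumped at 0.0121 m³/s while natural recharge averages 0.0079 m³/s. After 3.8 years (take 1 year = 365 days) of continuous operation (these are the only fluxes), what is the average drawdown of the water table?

Δh ≈ 6.65 m

A = 110 acres = 4.452 × 10^5 m²
Net abstraction = 0.0121 − 0.0079 = 0.0042 m³/s
Q_net = 0.0042 m³/s = 362.9 m³/d
t = 3.8 years = 1387 d
ΔV = Q × t = 362.9 m³/d × 1387 d = 5.033 × 10^5 m³
Δh = ΔV / (Sy × A) = 5.033 × 10^5 / (0.17 × 4.452 × 10^5) = 6.651 m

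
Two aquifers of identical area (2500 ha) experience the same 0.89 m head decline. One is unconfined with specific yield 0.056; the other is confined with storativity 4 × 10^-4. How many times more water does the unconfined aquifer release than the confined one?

A = 2500 ha = 2.5 × 10^7 m²
Unconfined: ΔV_u = Sy × A × Δh = 0.056 × 2.5 × 10^7 × 0.89 = 1.246 × 10^6 m³
Confined: ΔV_c = S × A × Δh = 4 × 10^-4 × 2.5 × 10^7 × 0.89 = 8900 m³
Ratio = ΔV_u / ΔV_c = Sy / S = 0.056 / 4 × 10^-4 = 140

ΔV_u / ΔV_c ≈ 140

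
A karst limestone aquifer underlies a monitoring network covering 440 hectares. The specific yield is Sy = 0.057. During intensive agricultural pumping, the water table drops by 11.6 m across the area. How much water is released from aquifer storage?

ΔV ≈ 2.91 × 10^6 m³

A = 440 hectares = 4.4 × 10^6 m²
ΔV = Sy × A × Δh = 0.057 × 4.4 × 10^6 m² × 11.6 m = 2.909 × 10^6 m³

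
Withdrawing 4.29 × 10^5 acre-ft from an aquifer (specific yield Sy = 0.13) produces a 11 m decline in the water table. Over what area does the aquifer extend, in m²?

ΔV = 4.29 × 10^5 acre-ft = 5.292 × 10^8 m³
A = ΔV / (Sy × Δh) = 5.292 × 10^8 / (0.13 × 11) = 3.7 × 10^8 m²

A ≈ 3.7 × 10^8 m²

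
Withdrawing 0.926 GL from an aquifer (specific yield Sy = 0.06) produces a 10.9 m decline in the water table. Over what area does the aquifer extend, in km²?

ΔV = 0.926 GL = 9.26 × 10^5 m³
A = ΔV / (Sy × Δh) = 9.26 × 10^5 / (0.06 × 10.9) = 1.416 × 10^6 m²
A = 1.416 × 10^6 m² = 1.416 km²

A ≈ 1.42 km²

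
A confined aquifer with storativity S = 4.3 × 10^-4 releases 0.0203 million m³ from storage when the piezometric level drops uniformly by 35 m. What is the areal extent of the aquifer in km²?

ΔV = 0.0203 million m³ = 20300 m³
A = ΔV / (S × Δh) = 20300 / (4.3 × 10^-4 × 35) = 1.349 × 10^6 m²
A = 1.349 × 10^6 m² = 1.349 km²

A ≈ 1.35 km²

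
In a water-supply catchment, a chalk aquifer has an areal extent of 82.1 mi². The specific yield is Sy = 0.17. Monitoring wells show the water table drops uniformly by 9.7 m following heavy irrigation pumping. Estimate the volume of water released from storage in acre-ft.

A = 82.1 mi² = 2.126 × 10^8 m²
ΔV = Sy × A × Δh = 0.17 × 2.126 × 10^8 m² × 9.7 m = 3.506 × 10^8 m³
ΔV = 3.506 × 10^8 m³ = 2.843 × 10^5 acre-ft

ΔV ≈ 2.84 × 10^5 acre-ft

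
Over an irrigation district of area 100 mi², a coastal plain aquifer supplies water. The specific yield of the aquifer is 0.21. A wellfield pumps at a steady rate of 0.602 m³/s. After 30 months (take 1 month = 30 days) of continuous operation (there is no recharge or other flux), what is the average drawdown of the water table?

A = 100 mi² = 2.59 × 10^8 m²
Q = 0.602 m³/s = 52010 m³/d
t = 30 months = 900 d
ΔV = Q × t = 52010 m³/d × 900 d = 4.681 × 10^7 m³
Δh = ΔV / (Sy × A) = 4.681 × 10^7 / (0.21 × 2.59 × 10^8) = 0.8607 m

Δh ≈ 0.861 m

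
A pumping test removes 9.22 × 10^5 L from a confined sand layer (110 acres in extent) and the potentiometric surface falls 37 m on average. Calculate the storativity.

S ≈ 5.6 × 10^-5

A = 110 acres = 4.452 × 10^5 m²
ΔV = 9.22 × 10^5 L = 922 m³
S = ΔV / (A × Δh) = 922 m³ / (4.452 × 10^5 m² × 37 m) = 5.598 × 10^-5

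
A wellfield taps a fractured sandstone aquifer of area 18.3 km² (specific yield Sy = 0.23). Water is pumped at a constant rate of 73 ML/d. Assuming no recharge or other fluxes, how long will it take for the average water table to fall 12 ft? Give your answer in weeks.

A = 18.3 km² = 1.83 × 10^7 m²
Δh = 12 ft = 3.658 m
ΔV = Sy × A × Δh = 0.23 × 1.83 × 10^7 × 3.658 = 1.539 × 10^7 m³
Q = 73 ML/d = 73000 m³/d
t = ΔV / Q = 1.539 × 10^7 m³ / 73000 m³/d = 210.9 d
t = 210.9 d ≈ 30.13 weeks

t ≈ 30.1 weeks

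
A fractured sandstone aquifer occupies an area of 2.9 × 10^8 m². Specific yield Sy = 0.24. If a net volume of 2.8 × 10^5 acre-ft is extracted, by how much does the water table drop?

ΔV = 2.8 × 10^5 acre-ft = 3.454 × 10^8 m³
Δh = ΔV / (Sy × A) = 3.454 × 10^8 m³ / (0.24 × 2.9 × 10^8 m²) = 4.962 m

Δh ≈ 4.96 m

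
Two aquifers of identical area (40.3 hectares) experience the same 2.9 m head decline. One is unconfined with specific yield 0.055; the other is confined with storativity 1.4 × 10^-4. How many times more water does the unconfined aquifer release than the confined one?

ΔV_u / ΔV_c ≈ 393

A = 40.3 hectares = 4.03 × 10^5 m²
Unconfined: ΔV_u = Sy × A × Δh = 0.055 × 4.03 × 10^5 × 2.9 = 64280 m³
Confined: ΔV_c = S × A × Δh = 1.4 × 10^-4 × 4.03 × 10^5 × 2.9 = 163.6 m³
Ratio = ΔV_u / ΔV_c = Sy / S = 0.055 / 1.4 × 10^-4 = 392.9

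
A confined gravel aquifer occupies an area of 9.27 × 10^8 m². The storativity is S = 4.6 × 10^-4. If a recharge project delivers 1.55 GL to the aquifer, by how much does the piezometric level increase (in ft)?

Δh ≈ 11.9 ft

ΔV = 1.55 GL = 1.55 × 10^6 m³
Δh = ΔV / (S × A) = 1.55 × 10^6 m³ / (4.6 × 10^-4 × 9.27 × 10^8 m²) = 3.635 m
Δh = 3.635 m = 11.93 ft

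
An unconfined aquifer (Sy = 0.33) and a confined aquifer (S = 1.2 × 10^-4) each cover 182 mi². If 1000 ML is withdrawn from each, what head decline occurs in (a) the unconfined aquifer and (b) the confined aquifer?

Δh_u ≈ 0.00643 m; Δh_c ≈ 17.7 m

A = 182 mi² = 4.714 × 10^8 m²
ΔV = 1000 ML = 1 × 10^6 m³
Unconfined: Δh_u = ΔV/(Sy·A) = 1 × 10^6/(0.33 × 4.714 × 10^8) = 0.006429 m
Confined: Δh_c = ΔV/(S·A) = 1 × 10^6/(1.2 × 10^-4 × 4.714 × 10^8) = 17.68 m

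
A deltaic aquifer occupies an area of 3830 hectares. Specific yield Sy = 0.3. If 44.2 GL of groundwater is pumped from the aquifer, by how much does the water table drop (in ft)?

Δh ≈ 12.6 ft

A = 3830 hectares = 3.83 × 10^7 m²
ΔV = 44.2 GL = 4.42 × 10^7 m³
Δh = ΔV / (Sy × A) = 4.42 × 10^7 m³ / (0.3 × 3.83 × 10^7 m²) = 3.847 m
Δh = 3.847 m = 12.62 ft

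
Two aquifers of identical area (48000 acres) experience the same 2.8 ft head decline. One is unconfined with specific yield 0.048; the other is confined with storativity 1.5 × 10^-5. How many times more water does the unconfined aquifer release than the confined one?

A = 48000 acres = 1.942 × 10^8 m²
Δh = 2.8 ft = 0.8534 m
Unconfined: ΔV_u = Sy × A × Δh = 0.048 × 1.942 × 10^8 × 0.8534 = 7.957 × 10^6 m³
Confined: ΔV_c = S × A × Δh = 1.5 × 10^-5 × 1.942 × 10^8 × 0.8534 = 2487 m³
Ratio = ΔV_u / ΔV_c = Sy / S = 0.048 / 1.5 × 10^-5 = 3200

ΔV_u / ΔV_c ≈ 3200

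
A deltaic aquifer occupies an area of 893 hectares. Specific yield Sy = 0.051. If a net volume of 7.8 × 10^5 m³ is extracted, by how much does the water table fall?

A = 893 hectares = 8.93 × 10^6 m²
Δh = ΔV / (Sy × A) = 7.8 × 10^5 m³ / (0.051 × 8.93 × 10^6 m²) = 1.713 m

Δh ≈ 1.71 m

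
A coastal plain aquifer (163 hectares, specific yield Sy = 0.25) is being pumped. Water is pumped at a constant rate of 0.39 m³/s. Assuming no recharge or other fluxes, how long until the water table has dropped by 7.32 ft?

A = 163 hectares = 1.63 × 10^6 m²
Δh = 7.32 ft = 2.231 m
ΔV = Sy × A × Δh = 0.25 × 1.63 × 10^6 × 2.231 = 9.092 × 10^5 m³
Q = 0.39 m³/s = 33700 m³/d
t = ΔV / Q = 9.092 × 10^5 m³ / 33700 m³/d = 26.98 d

t ≈ 27 days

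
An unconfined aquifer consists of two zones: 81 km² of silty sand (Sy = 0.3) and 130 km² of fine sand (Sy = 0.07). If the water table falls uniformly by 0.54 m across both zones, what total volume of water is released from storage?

A₁ = 81 km² = 8.1 × 10^7 m²; A₂ = 130 km² = 1.3 × 10^8 m²
ΔV₁ = 0.3 × 8.1 × 10^7 × 0.54 = 1.312 × 10^7 m³
ΔV₂ = 0.07 × 1.3 × 10^8 × 0.54 = 4.914 × 10^6 m³
ΔV = ΔV₁ + ΔV₂ = 1.804 × 10^7 m³

ΔV ≈ 1.8 × 10^7 m³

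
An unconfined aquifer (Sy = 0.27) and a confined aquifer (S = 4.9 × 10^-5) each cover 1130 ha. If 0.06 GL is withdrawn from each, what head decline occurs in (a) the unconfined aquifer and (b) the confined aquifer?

Δh_u ≈ 0.0197 m; Δh_c ≈ 108 m

A = 1130 ha = 1.13 × 10^7 m²
ΔV = 0.06 GL = 60000 m³
Unconfined: Δh_u = ΔV/(Sy·A) = 60000/(0.27 × 1.13 × 10^7) = 0.01967 m
Confined: Δh_c = ΔV/(S·A) = 60000/(4.9 × 10^-5 × 1.13 × 10^7) = 108.4 m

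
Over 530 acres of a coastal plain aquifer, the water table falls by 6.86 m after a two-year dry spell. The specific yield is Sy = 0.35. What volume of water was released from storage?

ΔV ≈ 5.15 × 10^6 m³

A = 530 acres = 2.145 × 10^6 m²
ΔV = Sy × A × Δh = 0.35 × 2.145 × 10^6 m² × 6.86 m = 5.15 × 10^6 m³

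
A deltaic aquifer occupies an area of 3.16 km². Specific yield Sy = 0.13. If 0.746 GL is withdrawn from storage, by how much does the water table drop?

Δh ≈ 1.82 m

A = 3.16 km² = 3.16 × 10^6 m²
ΔV = 0.746 GL = 7.46 × 10^5 m³
Δh = ΔV / (Sy × A) = 7.46 × 10^5 m³ / (0.13 × 3.16 × 10^6 m²) = 1.816 m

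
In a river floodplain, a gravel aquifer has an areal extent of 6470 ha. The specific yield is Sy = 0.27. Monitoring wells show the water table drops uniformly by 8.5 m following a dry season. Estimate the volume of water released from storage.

ΔV ≈ 1.48 × 10^8 m³

A = 6470 ha = 6.47 × 10^7 m²
ΔV = Sy × A × Δh = 0.27 × 6.47 × 10^7 m² × 8.5 m = 1.485 × 10^8 m³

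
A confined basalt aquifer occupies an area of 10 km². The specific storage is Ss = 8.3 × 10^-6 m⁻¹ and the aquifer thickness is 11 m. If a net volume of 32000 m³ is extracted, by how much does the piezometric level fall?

Δh ≈ 35 m

S = Ss × b = 8.3 × 10^-6 m⁻¹ × 11 m = 9.13 × 10^-5
A = 10 km² = 1 × 10^7 m²
Δh = ΔV / (S × A) = 32000 m³ / (9.13 × 10^-5 × 1 × 10^7 m²) = 35.05 m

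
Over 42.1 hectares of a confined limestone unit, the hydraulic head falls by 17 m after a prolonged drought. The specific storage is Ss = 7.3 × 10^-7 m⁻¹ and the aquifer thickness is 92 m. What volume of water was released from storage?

S = Ss × b = 7.3 × 10^-7 m⁻¹ × 92 m = 6.716 × 10^-5
A = 42.1 hectares = 4.21 × 10^5 m²
ΔV = S × A × Δh = 6.716 × 10^-5 × 4.21 × 10^5 m² × 17 m = 480.7 m³

ΔV ≈ 481 m³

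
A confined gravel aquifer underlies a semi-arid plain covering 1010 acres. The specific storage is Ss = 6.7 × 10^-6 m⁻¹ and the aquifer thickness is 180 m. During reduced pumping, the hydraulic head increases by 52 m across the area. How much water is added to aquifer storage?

S = Ss × b = 6.7 × 10^-6 m⁻¹ × 180 m = 1.206 × 10^-3
A = 1010 acres = 4.087 × 10^6 m²
ΔV = S × A × Δh = 0.001206 × 4.087 × 10^6 m² × 52 m = 2.563 × 10^5 m³

ΔV ≈ 2.56 × 10^5 m³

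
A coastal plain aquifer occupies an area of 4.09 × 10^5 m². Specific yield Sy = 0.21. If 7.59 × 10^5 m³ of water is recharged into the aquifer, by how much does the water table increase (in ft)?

Δh = ΔV / (Sy × A) = 7.59 × 10^5 m³ / (0.21 × 4.09 × 10^5 m²) = 8.837 m
Δh = 8.837 m = 28.99 ft

Δh ≈ 29 ft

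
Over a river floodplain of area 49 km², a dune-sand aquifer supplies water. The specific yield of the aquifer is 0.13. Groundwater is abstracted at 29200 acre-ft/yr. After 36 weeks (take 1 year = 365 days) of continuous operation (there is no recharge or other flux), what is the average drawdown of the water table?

Δh ≈ 3.9 m

A = 49 km² = 4.9 × 10^7 m²
Q = 29200 acre-ft/yr = 98680 m³/d
t = 36 weeks = 252 d
ΔV = Q × t = 98680 m³/d × 252 d = 2.487 × 10^7 m³
Δh = ΔV / (Sy × A) = 2.487 × 10^7 / (0.13 × 4.9 × 10^7) = 3.904 m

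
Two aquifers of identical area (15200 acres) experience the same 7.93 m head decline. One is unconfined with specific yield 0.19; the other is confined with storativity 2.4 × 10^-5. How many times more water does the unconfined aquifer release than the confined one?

ΔV_u / ΔV_c ≈ 7920

A = 15200 acres = 6.151 × 10^7 m²
Unconfined: ΔV_u = Sy × A × Δh = 0.19 × 6.151 × 10^7 × 7.93 = 9.268 × 10^7 m³
Confined: ΔV_c = S × A × Δh = 2.4 × 10^-5 × 6.151 × 10^7 × 7.93 = 11710 m³
Ratio = ΔV_u / ΔV_c = Sy / S = 0.19 / 2.4 × 10^-5 = 7917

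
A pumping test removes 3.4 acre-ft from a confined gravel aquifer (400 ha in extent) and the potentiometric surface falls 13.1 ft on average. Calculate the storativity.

A = 400 ha = 4 × 10^6 m²
Δh = 13.1 ft = 3.993 m
ΔV = 3.4 acre-ft = 4194 m³
S = ΔV / (A × Δh) = 4194 m³ / (4 × 10^6 m² × 3.993 m) = 2.626 × 10^-4

S ≈ 2.6 × 10^-4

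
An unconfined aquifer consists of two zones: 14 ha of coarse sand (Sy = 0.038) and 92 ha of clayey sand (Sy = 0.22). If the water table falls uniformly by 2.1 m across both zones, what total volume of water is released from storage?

A₁ = 14 ha = 1.4 × 10^5 m²; A₂ = 92 ha = 9.2 × 10^5 m²
ΔV₁ = 0.038 × 1.4 × 10^5 × 2.1 = 11170 m³
ΔV₂ = 0.22 × 9.2 × 10^5 × 2.1 = 4.25 × 10^5 m³
ΔV = ΔV₁ + ΔV₂ = 4.362 × 10^5 m³

ΔV ≈ 4.36 × 10^5 m³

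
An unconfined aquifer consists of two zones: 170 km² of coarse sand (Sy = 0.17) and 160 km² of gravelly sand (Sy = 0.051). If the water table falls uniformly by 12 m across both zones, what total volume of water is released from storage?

A₁ = 170 km² = 1.7 × 10^8 m²; A₂ = 160 km² = 1.6 × 10^8 m²
ΔV₁ = 0.17 × 1.7 × 10^8 × 12 = 3.468 × 10^8 m³
ΔV₂ = 0.051 × 1.6 × 10^8 × 12 = 9.792 × 10^7 m³
ΔV = ΔV₁ + ΔV₂ = 4.447 × 10^8 m³

ΔV ≈ 4.45 × 10^8 m³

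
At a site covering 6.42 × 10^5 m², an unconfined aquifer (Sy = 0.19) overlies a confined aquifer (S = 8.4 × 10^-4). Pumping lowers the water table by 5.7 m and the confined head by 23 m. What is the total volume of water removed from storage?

Unconfined: ΔV_u = Sy × A × Δh_u = 0.19 × 6.42 × 10^5 × 5.7 = 6.953 × 10^5 m³
Confined: ΔV_c = S × A × Δh_c = 8.4 × 10^-4 × 6.42 × 10^5 × 23 = 12400 m³
Total ΔV = 6.953 × 10^5 + 12400 = 7.077 × 10^5 m³

ΔV ≈ 7.08 × 10^5 m³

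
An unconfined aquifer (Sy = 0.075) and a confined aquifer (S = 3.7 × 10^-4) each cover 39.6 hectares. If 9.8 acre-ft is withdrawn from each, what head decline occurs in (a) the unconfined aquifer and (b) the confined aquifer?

A = 39.6 hectares = 3.96 × 10^5 m²
ΔV = 9.8 acre-ft = 12090 m³
Unconfined: Δh_u = ΔV/(Sy·A) = 12090/(0.075 × 3.96 × 10^5) = 0.407 m
Confined: Δh_c = ΔV/(S·A) = 12090/(3.7 × 10^-4 × 3.96 × 10^5) = 82.5 m

Δh_u ≈ 0.407 m; Δh_c ≈ 82.5 m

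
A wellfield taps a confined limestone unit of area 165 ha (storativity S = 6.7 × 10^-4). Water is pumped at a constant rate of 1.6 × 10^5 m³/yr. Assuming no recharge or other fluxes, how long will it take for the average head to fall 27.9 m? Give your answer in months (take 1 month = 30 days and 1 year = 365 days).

t ≈ 2.35 months

A = 165 ha = 1.65 × 10^6 m²
ΔV = S × A × Δh = 6.7 × 10^-4 × 1.65 × 10^6 × 27.9 = 30840 m³
Q = 1.6 × 10^5 m³/yr = 438.4 m³/d
t = ΔV / Q = 30840 m³ / 438.4 m³/d = 70.36 d
t = 70.36 d ≈ 2.345 months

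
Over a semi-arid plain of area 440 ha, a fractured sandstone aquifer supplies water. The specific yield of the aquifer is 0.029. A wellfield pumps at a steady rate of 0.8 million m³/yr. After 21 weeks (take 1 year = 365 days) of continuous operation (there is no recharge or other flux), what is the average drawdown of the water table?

Δh ≈ 2.53 m

A = 440 ha = 4.4 × 10^6 m²
Q = 0.8 million m³/yr = 2192 m³/d
t = 21 weeks = 147 d
ΔV = Q × t = 2192 m³/d × 147 d = 3.222 × 10^5 m³
Δh = ΔV / (Sy × A) = 3.222 × 10^5 / (0.029 × 4.4 × 10^6) = 2.525 m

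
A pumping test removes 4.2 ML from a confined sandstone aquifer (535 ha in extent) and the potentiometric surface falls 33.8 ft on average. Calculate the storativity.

S ≈ 7.6 × 10^-5

A = 535 ha = 5.35 × 10^6 m²
Δh = 33.8 ft = 10.3 m
ΔV = 4.2 ML = 4200 m³
S = ΔV / (A × Δh) = 4200 m³ / (5.35 × 10^6 m² × 10.3 m) = 7.62 × 10^-5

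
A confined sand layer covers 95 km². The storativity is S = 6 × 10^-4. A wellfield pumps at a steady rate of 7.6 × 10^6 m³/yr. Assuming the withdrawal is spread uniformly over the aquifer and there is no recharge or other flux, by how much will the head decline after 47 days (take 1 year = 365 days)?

A = 95 km² = 9.5 × 10^7 m²
Q = 7.6 × 10^6 m³/yr = 20820 m³/d
ΔV = Q × t = 20820 m³/d × 47 d = 9.786 × 10^5 m³
Δh = ΔV / (S × A) = 9.786 × 10^5 / (6 × 10^-4 × 9.5 × 10^7) = 17.17 m

Δh ≈ 17.2 m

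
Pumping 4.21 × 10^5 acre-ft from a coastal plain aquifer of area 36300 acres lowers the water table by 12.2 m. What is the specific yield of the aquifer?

A = 36300 acres = 1.469 × 10^8 m²
ΔV = 4.21 × 10^5 acre-ft = 5.193 × 10^8 m³
Sy = ΔV / (A × Δh) = 5.193 × 10^8 m³ / (1.469 × 10^8 m² × 12.2 m) = 0.2898

Sy ≈ 0.29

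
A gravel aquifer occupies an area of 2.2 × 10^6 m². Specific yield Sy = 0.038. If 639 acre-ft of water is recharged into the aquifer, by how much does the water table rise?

Δh ≈ 9.43 m

ΔV = 639 acre-ft = 7.882 × 10^5 m³
Δh = ΔV / (Sy × A) = 7.882 × 10^5 m³ / (0.038 × 2.2 × 10^6 m²) = 9.428 m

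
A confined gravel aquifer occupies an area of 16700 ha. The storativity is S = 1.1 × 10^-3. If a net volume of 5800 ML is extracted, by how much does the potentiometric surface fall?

A = 16700 ha = 1.67 × 10^8 m²
ΔV = 5800 ML = 5.8 × 10^6 m³
Δh = ΔV / (S × A) = 5.8 × 10^6 m³ / (0.0011 × 1.67 × 10^8 m²) = 31.57 m

Δh ≈ 31.6 m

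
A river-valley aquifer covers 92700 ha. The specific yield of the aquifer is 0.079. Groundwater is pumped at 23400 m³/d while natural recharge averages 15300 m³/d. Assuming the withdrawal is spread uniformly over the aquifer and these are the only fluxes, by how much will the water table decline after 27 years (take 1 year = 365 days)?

A = 92700 ha = 9.27 × 10^8 m²
Net abstraction = 23400 − 15300 = 8100 m³/d
t = 27 years = 9855 d
ΔV = Q × t = 8100 m³/d × 9855 d = 7.983 × 10^7 m³
Δh = ΔV / (Sy × A) = 7.983 × 10^7 / (0.079 × 9.27 × 10^8) = 1.09 m

Δh ≈ 1.09 m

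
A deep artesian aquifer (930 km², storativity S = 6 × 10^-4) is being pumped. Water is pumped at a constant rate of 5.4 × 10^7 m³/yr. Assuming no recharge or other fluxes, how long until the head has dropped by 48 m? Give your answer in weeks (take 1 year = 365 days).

A = 930 km² = 9.3 × 10^8 m²
ΔV = S × A × Δh = 6 × 10^-4 × 9.3 × 10^8 × 48 = 2.678 × 10^7 m³
Q = 5.4 × 10^7 m³/yr = 1.479 × 10^5 m³/d
t = ΔV / Q = 2.678 × 10^7 m³ / 1.479 × 10^5 m³/d = 181 d
t = 181 d ≈ 25.86 weeks

t ≈ 25.9 weeks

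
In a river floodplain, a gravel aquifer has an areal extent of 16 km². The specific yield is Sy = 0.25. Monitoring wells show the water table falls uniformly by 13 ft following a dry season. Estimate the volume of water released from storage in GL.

A = 16 km² = 1.6 × 10^7 m²
Δh = 13 ft = 3.962 m
ΔV = Sy × A × Δh = 0.25 × 1.6 × 10^7 m² × 3.962 m = 1.585 × 10^7 m³
ΔV = 1.585 × 10^7 m³ = 15.85 GL

ΔV ≈ 15.8 GL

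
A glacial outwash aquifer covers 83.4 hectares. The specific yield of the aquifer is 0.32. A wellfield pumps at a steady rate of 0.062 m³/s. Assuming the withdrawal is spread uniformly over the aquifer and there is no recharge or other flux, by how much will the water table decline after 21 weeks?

A = 83.4 hectares = 8.34 × 10^5 m²
Q = 0.062 m³/s = 5357 m³/d
t = 21 weeks = 147 d
ΔV = Q × t = 5357 m³/d × 147 d = 7.874 × 10^5 m³
Δh = ΔV / (Sy × A) = 7.874 × 10^5 / (0.32 × 8.34 × 10^5) = 2.951 m

Δh ≈ 2.95 m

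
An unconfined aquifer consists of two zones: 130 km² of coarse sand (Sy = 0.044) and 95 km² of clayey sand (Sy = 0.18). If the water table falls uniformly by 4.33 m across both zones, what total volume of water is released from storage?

ΔV ≈ 9.88 × 10^7 m³

A₁ = 130 km² = 1.3 × 10^8 m²; A₂ = 95 km² = 9.5 × 10^7 m²
ΔV₁ = 0.044 × 1.3 × 10^8 × 4.33 = 2.477 × 10^7 m³
ΔV₂ = 0.18 × 9.5 × 10^7 × 4.33 = 7.404 × 10^7 m³
ΔV = ΔV₁ + ΔV₂ = 9.881 × 10^7 m³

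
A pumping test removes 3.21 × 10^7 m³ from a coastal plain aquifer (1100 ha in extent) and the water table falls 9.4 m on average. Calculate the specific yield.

A = 1100 ha = 1.1 × 10^7 m²
Sy = ΔV / (A × Δh) = 3.21 × 10^7 m³ / (1.1 × 10^7 m² × 9.4 m) = 0.3104

Sy ≈ 0.31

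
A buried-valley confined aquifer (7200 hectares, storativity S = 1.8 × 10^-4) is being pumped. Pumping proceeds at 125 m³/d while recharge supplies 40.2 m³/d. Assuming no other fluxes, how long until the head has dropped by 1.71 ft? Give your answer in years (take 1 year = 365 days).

A = 7200 hectares = 7.2 × 10^7 m²
Δh = 1.71 ft = 0.5212 m
ΔV = S × A × Δh = 1.8 × 10^-4 × 7.2 × 10^7 × 0.5212 = 6755 m³
Net withdrawal = 125 − 40.2 = 84.8 m³/d
t = ΔV / Q = 6755 m³ / 84.8 m³/d = 79.66 d
t = 79.66 d ≈ 0.2182 years

t ≈ 0.218 years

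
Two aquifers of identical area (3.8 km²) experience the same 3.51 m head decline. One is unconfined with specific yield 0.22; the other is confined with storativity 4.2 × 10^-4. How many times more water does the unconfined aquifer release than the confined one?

A = 3.8 km² = 3.8 × 10^6 m²
Unconfined: ΔV_u = Sy × A × Δh = 0.22 × 3.8 × 10^6 × 3.51 = 2.934 × 10^6 m³
Confined: ΔV_c = S × A × Δh = 4.2 × 10^-4 × 3.8 × 10^6 × 3.51 = 5602 m³
Ratio = ΔV_u / ΔV_c = Sy / S = 0.22 / 4.2 × 10^-4 = 523.8

ΔV_u / ΔV_c ≈ 524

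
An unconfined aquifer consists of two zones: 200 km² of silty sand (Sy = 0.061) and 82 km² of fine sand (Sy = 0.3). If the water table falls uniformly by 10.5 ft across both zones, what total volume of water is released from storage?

ΔV ≈ 1.18 × 10^8 m³

A₁ = 200 km² = 2 × 10^8 m²; A₂ = 82 km² = 8.2 × 10^7 m²
Δh = 10.5 ft = 3.2 m
ΔV₁ = 0.061 × 2 × 10^8 × 3.2 = 3.904 × 10^7 m³
ΔV₂ = 0.3 × 8.2 × 10^7 × 3.2 = 7.873 × 10^7 m³
ΔV = ΔV₁ + ΔV₂ = 1.178 × 10^8 m³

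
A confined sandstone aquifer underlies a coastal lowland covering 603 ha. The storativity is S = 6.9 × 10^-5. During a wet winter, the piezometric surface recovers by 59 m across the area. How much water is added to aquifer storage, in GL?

A = 603 ha = 6.03 × 10^6 m²
ΔV = S × A × Δh = 6.9 × 10^-5 × 6.03 × 10^6 m² × 59 m = 24550 m³
ΔV = 24550 m³ = 0.02455 GL

ΔV ≈ 0.0245 GL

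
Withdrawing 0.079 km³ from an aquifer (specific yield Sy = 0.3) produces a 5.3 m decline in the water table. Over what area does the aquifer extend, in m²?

ΔV = 0.079 km³ = 7.9 × 10^7 m³
A = ΔV / (Sy × Δh) = 7.9 × 10^7 / (0.3 × 5.3) = 4.969 × 10^7 m²

A ≈ 4.97 × 10^7 m²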